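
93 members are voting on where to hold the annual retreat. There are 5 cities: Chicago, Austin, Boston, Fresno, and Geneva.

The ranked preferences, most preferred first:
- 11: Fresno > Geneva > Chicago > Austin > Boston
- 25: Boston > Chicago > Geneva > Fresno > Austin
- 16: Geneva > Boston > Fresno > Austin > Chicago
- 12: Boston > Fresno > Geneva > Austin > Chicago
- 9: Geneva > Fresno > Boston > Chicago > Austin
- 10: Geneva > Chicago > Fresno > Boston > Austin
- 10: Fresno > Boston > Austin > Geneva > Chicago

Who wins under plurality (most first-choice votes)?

First-place votes: Chicago 0, Austin 0, Boston 37, Fresno 21, Geneva 35.

Boston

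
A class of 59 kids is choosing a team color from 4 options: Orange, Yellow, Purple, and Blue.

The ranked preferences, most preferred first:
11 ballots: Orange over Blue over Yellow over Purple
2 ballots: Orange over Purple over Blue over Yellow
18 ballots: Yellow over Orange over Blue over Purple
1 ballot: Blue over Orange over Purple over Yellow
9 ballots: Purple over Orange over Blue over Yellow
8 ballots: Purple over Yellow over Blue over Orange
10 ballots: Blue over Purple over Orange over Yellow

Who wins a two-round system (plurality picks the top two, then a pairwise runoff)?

Purple

Round 1 first-place votes: Orange 13, Yellow 18, Purple 17, Blue 11. Yellow and Purple advance.
Runoff: Yellow is ranked above Purple on 29 ballots, Purple above Yellow on 30.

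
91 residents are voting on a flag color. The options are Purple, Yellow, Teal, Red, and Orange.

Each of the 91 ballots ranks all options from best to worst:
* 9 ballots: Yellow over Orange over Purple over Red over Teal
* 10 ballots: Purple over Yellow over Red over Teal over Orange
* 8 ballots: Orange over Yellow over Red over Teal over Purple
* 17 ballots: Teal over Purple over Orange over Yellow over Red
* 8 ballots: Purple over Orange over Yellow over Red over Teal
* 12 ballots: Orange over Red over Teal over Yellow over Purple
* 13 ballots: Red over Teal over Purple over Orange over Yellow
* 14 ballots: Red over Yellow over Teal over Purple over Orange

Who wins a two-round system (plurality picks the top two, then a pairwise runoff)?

Round 1 first-place votes: Purple 18, Yellow 9, Teal 17, Red 27, Orange 20. Red and Orange advance.
Runoff: Red is ranked above Orange on 37 ballots, Orange above Red on 54.

Orange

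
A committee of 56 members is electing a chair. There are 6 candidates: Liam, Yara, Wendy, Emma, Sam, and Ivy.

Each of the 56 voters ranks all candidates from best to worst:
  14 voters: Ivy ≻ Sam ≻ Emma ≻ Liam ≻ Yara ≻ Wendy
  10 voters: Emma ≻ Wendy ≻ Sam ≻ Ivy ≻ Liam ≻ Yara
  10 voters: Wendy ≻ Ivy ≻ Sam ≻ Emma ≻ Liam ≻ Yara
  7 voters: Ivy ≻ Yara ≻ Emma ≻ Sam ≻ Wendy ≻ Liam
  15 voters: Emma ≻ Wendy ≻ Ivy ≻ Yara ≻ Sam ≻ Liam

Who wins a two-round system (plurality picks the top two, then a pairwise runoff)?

Ivy

Round 1 first-place votes: Liam 0, Yara 0, Wendy 10, Emma 25, Sam 0, Ivy 21. Emma and Ivy advance.
Runoff: Emma is ranked above Ivy on 25 ballots, Ivy above Emma on 31.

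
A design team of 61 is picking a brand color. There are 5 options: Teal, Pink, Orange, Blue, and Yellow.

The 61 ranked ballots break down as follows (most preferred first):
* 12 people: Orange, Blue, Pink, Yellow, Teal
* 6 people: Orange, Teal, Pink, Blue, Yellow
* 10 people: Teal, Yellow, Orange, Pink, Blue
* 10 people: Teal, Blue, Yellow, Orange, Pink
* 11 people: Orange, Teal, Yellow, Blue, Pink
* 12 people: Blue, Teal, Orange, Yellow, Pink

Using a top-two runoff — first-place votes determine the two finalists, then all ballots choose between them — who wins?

Round 1 first-place votes: Teal 20, Pink 0, Orange 29, Blue 12, Yellow 0. Orange and Teal advance.
Runoff: Orange is ranked above Teal on 29 ballots, Teal above Orange on 32.

Teal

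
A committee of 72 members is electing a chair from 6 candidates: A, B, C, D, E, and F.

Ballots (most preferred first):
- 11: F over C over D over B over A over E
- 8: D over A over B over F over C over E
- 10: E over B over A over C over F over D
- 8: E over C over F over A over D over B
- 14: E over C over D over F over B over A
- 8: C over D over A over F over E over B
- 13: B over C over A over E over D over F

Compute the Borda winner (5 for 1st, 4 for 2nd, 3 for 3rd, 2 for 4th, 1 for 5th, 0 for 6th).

A: 11×1 + 8×4 + 10×3 + 8×2 + 14×0 + 8×3 + 13×3 = 152
B: 11×2 + 8×3 + 10×4 + 8×0 + 14×1 + 8×0 + 13×5 = 165
C: 11×4 + 8×1 + 10×2 + 8×4 + 14×4 + 8×5 + 13×4 = 252
D: 11×3 + 8×5 + 10×0 + 8×1 + 14×3 + 8×4 + 13×1 = 168
E: 11×0 + 8×0 + 10×5 + 8×5 + 14×5 + 8×1 + 13×2 = 194
F: 11×5 + 8×2 + 10×1 + 8×3 + 14×2 + 8×2 + 13×0 = 149

C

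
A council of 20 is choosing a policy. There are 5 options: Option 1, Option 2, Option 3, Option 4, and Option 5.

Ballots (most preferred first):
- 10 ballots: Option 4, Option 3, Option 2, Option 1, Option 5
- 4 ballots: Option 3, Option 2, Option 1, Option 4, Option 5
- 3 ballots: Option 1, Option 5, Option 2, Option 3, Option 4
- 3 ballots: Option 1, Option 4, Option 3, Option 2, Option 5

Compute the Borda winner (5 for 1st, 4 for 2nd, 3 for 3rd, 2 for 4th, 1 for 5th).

Option 1: 10×2 + 4×3 + 3×5 + 3×5 = 62
Option 2: 10×3 + 4×4 + 3×3 + 3×2 = 61
Option 3: 10×4 + 4×5 + 3×2 + 3×3 = 75
Option 4: 10×5 + 4×2 + 3×1 + 3×4 = 73
Option 5: 10×1 + 4×1 + 3×4 + 3×1 = 29

Option 3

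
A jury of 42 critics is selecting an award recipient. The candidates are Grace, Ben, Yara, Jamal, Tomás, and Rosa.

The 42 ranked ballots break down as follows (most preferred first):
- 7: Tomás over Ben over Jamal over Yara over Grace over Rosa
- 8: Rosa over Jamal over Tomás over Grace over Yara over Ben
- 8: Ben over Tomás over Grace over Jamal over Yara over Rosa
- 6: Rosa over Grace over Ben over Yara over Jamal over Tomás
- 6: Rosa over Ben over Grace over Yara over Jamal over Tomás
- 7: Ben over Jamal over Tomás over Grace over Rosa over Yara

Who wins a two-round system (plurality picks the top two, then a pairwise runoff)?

Round 1 first-place votes: Grace 0, Ben 15, Yara 0, Jamal 0, Tomás 7, Rosa 20. Rosa and Ben advance.
Runoff: Rosa is ranked above Ben on 20 ballots, Ben above Rosa on 22.

Ben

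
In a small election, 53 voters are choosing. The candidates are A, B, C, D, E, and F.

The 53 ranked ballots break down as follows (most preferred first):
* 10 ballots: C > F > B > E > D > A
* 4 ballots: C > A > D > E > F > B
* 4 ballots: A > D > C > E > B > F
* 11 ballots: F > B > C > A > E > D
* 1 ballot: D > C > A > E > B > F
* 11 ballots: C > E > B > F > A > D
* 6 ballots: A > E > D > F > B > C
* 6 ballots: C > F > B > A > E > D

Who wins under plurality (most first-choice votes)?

First-place votes: A 10, B 0, C 31, D 1, E 0, F 11.

C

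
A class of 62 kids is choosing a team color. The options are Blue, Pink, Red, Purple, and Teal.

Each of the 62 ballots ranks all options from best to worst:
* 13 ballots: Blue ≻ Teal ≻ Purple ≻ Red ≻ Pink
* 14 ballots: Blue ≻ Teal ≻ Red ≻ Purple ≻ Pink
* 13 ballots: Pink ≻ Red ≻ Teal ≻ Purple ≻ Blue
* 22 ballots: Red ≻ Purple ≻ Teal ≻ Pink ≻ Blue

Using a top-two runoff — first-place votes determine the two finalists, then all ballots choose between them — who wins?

Round 1 first-place votes: Blue 27, Pink 13, Red 22, Purple 0, Teal 0. Blue and Red advance.
Runoff: Blue is ranked above Red on 27 ballots, Red above Blue on 35.

Red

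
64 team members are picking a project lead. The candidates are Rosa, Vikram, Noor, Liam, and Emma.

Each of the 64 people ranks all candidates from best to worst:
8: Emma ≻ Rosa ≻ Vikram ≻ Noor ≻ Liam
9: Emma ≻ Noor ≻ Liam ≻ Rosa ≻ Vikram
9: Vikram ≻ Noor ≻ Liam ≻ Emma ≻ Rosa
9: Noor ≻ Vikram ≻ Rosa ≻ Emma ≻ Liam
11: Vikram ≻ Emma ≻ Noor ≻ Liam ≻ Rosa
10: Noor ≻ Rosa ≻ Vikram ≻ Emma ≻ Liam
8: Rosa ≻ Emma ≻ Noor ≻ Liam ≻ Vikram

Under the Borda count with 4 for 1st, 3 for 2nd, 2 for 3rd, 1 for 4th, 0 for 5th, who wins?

Noor

Rosa: 8×3 + 9×1 + 9×0 + 9×2 + 11×0 + 10×3 + 8×4 = 113
Vikram: 8×2 + 9×0 + 9×4 + 9×3 + 11×4 + 10×2 + 8×0 = 143
Noor: 8×1 + 9×3 + 9×3 + 9×4 + 11×2 + 10×4 + 8×2 = 176
Liam: 8×0 + 9×2 + 9×2 + 9×0 + 11×1 + 10×0 + 8×1 = 55
Emma: 8×4 + 9×4 + 9×1 + 9×1 + 11×3 + 10×1 + 8×3 = 153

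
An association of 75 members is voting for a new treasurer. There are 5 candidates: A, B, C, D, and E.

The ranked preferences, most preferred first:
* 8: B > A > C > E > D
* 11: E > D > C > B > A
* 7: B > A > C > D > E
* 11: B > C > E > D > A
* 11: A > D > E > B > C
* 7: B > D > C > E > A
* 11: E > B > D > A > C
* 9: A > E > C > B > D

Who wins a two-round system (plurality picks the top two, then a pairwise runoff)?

E

Round 1 first-place votes: A 20, B 33, C 0, D 0, E 22. B and E advance.
Runoff: B is ranked above E on 33 ballots, E above B on 42.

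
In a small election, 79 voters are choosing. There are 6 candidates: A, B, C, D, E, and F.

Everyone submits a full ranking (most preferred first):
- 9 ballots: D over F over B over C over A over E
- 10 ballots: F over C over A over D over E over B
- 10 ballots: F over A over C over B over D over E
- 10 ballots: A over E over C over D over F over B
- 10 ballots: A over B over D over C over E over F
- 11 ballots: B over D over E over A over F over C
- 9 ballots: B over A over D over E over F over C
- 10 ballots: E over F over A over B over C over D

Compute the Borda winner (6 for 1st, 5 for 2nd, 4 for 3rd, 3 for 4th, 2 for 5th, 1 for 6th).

A: 9×2 + 10×4 + 10×5 + 10×6 + 10×6 + 11×3 + 9×5 + 10×4 = 346
B: 9×4 + 10×1 + 10×3 + 10×1 + 10×5 + 11×6 + 9×6 + 10×3 = 286
C: 9×3 + 10×5 + 10×4 + 10×4 + 10×3 + 11×1 + 9×1 + 10×2 = 227
D: 9×6 + 10×3 + 10×2 + 10×3 + 10×4 + 11×5 + 9×4 + 10×1 = 275
E: 9×1 + 10×2 + 10×1 + 10×5 + 10×2 + 11×4 + 9×3 + 10×6 = 240
F: 9×5 + 10×6 + 10×6 + 10×2 + 10×1 + 11×2 + 9×2 + 10×5 = 285

A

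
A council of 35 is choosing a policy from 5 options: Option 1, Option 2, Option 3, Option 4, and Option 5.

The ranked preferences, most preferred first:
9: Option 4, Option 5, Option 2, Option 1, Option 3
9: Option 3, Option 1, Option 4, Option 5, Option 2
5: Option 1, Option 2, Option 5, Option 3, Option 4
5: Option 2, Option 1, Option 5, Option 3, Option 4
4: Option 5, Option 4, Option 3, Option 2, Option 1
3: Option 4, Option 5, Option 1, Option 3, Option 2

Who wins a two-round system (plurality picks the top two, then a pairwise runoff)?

Round 1 first-place votes: Option 1 5, Option 2 5, Option 3 9, Option 4 12, Option 5 4. Option 4 and Option 3 advance.
Runoff: Option 4 is ranked above Option 3 on 16 ballots, Option 3 above Option 4 on 19.

Option 3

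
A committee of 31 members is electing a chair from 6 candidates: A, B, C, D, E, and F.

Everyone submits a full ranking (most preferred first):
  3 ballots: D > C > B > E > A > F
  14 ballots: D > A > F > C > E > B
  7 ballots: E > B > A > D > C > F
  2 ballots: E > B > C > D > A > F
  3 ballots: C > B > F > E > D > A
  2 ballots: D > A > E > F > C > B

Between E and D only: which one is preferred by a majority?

D

E is ranked above D on 12 ballots; D above E on 19.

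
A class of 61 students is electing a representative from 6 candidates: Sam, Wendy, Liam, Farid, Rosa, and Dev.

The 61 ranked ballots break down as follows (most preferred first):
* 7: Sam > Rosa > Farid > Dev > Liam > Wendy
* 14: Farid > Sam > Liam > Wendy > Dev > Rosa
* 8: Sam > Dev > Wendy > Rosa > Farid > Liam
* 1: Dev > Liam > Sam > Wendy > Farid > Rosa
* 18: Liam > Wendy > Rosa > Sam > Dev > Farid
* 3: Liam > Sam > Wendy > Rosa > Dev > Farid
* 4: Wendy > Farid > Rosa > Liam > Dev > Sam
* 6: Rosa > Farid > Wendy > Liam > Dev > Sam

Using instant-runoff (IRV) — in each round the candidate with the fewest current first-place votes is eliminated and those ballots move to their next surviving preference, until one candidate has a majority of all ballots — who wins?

Farid

Round 1: Sam 15, Wendy 4, Liam 21, Farid 14, Rosa 6, Dev 1. Dev eliminated.
Round 2: Sam 15, Wendy 4, Liam 22, Farid 14, Rosa 6. Wendy eliminated.
Round 3: Sam 15, Liam 22, Farid 18, Rosa 6. Rosa eliminated.
Round 4: Sam 15, Liam 22, Farid 24. Sam eliminated.
Round 5: Liam 22, Farid 39. Farid has a majority (≥31).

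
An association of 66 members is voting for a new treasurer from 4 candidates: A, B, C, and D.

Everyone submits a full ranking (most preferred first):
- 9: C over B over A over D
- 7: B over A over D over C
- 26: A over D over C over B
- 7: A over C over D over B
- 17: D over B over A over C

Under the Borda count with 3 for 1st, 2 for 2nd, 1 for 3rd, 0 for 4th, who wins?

A: 9×1 + 7×2 + 26×3 + 7×3 + 17×1 = 139
B: 9×2 + 7×3 + 26×0 + 7×0 + 17×2 = 73
C: 9×3 + 7×0 + 26×1 + 7×2 + 17×0 = 67
D: 9×0 + 7×1 + 26×2 + 7×1 + 17×3 = 117

A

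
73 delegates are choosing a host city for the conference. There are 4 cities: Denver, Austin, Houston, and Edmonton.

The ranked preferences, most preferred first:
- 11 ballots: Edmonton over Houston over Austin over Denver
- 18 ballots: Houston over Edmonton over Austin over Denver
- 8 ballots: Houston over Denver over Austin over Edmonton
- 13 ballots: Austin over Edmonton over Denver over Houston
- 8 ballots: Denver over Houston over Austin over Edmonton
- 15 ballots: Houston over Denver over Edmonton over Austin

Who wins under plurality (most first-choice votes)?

Houston

First-place votes: Denver 8, Austin 13, Houston 41, Edmonton 11.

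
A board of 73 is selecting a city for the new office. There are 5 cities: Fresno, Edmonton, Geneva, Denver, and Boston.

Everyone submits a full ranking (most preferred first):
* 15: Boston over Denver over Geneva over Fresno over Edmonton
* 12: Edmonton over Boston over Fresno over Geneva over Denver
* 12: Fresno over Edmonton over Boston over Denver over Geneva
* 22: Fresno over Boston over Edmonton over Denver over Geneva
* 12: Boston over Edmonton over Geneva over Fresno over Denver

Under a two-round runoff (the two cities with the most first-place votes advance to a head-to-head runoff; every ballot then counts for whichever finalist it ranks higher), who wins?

Round 1 first-place votes: Fresno 34, Edmonton 12, Geneva 0, Denver 0, Boston 27. Fresno and Boston advance.
Runoff: Fresno is ranked above Boston on 34 ballots, Boston above Fresno on 39.

Boston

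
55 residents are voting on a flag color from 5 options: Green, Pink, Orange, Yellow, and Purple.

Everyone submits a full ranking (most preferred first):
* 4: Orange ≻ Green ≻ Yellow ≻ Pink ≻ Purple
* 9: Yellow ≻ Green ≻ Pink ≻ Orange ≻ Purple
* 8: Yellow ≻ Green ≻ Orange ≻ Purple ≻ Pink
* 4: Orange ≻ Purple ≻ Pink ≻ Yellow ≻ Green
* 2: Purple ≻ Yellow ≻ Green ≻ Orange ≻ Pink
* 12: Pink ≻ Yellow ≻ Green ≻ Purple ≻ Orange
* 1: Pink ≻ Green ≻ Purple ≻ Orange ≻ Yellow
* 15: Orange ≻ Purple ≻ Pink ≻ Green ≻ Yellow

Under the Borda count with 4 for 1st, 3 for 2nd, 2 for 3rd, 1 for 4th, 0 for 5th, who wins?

Yellow

Green: 4×3 + 9×3 + 8×3 + 4×0 + 2×2 + 12×2 + 1×3 + 15×1 = 109
Pink: 4×1 + 9×2 + 8×0 + 4×2 + 2×0 + 12×4 + 1×4 + 15×2 = 112
Orange: 4×4 + 9×1 + 8×2 + 4×4 + 2×1 + 12×0 + 1×1 + 15×4 = 120
Yellow: 4×2 + 9×4 + 8×4 + 4×1 + 2×3 + 12×3 + 1×0 + 15×0 = 122
Purple: 4×0 + 9×0 + 8×1 + 4×3 + 2×4 + 12×1 + 1×2 + 15×3 = 87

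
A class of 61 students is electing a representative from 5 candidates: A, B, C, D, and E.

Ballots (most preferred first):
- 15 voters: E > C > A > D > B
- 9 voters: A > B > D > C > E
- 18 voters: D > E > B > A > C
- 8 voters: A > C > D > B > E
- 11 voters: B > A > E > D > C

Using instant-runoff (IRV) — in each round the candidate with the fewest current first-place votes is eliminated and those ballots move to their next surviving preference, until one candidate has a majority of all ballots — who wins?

A

Round 1: A 17, B 11, C 0, D 18, E 15. C eliminated.
Round 2: A 17, B 11, D 18, E 15. B eliminated.
Round 3: A 28, D 18, E 15. E eliminated.
Round 4: A 43, D 18. A has a majority (≥31).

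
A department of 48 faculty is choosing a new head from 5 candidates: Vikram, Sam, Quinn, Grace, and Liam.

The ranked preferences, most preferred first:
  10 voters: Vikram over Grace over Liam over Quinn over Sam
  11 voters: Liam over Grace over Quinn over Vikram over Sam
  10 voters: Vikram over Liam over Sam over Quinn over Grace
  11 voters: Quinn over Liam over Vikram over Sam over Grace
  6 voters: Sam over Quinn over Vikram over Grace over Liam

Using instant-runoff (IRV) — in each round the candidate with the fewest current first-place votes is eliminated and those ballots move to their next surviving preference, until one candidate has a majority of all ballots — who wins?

Quinn

Round 1: Vikram 20, Sam 6, Quinn 11, Grace 0, Liam 11. Grace eliminated.
Round 2: Vikram 20, Sam 6, Quinn 11, Liam 11. Sam eliminated.
Round 3: Vikram 20, Quinn 17, Liam 11. Liam eliminated.
Round 4: Vikram 20, Quinn 28. Quinn has a majority (≥25).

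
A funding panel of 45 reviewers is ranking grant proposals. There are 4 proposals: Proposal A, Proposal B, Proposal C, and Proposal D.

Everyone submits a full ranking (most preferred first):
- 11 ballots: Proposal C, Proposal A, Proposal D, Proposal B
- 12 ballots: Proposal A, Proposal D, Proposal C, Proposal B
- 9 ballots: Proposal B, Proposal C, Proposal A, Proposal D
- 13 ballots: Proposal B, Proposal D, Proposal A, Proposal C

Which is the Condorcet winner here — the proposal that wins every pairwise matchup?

Proposal A

Proposal A vs Proposal B: 23–22
Proposal A vs Proposal C: 25–20
Proposal A vs Proposal D: 32–13
Proposal A beats every other proposal.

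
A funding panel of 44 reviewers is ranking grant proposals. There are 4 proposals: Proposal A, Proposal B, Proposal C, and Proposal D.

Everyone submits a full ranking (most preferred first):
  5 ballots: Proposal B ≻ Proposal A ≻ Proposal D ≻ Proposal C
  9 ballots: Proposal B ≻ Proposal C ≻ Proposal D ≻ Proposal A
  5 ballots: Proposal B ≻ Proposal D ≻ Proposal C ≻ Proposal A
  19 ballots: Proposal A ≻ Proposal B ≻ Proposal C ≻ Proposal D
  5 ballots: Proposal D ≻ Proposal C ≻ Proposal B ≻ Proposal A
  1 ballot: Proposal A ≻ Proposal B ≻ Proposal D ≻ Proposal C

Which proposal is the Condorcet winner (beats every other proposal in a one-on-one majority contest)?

Proposal B vs Proposal A: 24–20
Proposal B vs Proposal C: 39–5
Proposal B vs Proposal D: 39–5
Proposal B beats every other proposal.

Proposal B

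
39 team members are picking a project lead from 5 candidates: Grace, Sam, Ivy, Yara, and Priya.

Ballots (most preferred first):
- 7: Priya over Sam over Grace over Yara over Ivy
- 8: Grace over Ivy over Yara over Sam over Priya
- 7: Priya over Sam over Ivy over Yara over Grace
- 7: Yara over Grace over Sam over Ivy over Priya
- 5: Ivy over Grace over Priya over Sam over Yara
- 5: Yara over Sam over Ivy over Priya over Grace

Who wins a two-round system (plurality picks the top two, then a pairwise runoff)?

Yara

Round 1 first-place votes: Grace 8, Sam 0, Ivy 5, Yara 12, Priya 14. Priya and Yara advance.
Runoff: Priya is ranked above Yara on 19 ballots, Yara above Priya on 20.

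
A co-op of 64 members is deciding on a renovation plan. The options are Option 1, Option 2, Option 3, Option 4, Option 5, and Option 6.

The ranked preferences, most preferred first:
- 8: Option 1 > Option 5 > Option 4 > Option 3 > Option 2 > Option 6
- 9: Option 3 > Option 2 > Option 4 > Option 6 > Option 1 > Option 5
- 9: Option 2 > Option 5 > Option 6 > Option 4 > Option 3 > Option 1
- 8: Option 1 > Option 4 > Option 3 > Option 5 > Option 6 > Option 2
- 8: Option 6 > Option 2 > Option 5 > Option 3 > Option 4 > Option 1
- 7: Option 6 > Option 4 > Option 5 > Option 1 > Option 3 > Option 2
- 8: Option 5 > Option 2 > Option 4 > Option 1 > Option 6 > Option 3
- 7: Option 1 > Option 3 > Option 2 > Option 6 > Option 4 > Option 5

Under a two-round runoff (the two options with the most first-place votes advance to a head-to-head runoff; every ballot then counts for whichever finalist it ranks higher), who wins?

Option 6

Round 1 first-place votes: Option 1 23, Option 2 9, Option 3 9, Option 4 0, Option 5 8, Option 6 15. Option 1 and Option 6 advance.
Runoff: Option 1 is ranked above Option 6 on 31 ballots, Option 6 above Option 1 on 33.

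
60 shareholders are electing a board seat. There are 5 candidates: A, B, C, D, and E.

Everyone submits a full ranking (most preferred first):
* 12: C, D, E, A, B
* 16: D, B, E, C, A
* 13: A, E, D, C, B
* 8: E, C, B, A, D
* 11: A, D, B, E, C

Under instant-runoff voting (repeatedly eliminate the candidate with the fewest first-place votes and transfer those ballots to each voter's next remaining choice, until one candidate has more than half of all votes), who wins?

Round 1: A 24, B 0, C 12, D 16, E 8. B eliminated.
Round 2: A 24, C 12, D 16, E 8. E eliminated.
Round 3: A 24, C 20, D 16. D eliminated.
Round 4: A 24, C 36. C has a majority (≥31).

C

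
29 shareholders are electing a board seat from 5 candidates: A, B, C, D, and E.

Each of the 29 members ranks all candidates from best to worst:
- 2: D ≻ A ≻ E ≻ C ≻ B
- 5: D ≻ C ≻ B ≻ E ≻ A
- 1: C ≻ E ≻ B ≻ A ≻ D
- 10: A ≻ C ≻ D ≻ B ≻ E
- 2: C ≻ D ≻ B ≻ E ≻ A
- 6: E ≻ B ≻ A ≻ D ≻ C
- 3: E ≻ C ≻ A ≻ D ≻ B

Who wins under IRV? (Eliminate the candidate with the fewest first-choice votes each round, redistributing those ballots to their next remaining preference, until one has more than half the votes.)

E

Round 1: A 10, B 0, C 3, D 7, E 9. B eliminated.
Round 2: A 10, C 3, D 7, E 9. C eliminated.
Round 3: A 10, D 9, E 10. D eliminated.
Round 4: A 12, E 17. E has a majority (≥15).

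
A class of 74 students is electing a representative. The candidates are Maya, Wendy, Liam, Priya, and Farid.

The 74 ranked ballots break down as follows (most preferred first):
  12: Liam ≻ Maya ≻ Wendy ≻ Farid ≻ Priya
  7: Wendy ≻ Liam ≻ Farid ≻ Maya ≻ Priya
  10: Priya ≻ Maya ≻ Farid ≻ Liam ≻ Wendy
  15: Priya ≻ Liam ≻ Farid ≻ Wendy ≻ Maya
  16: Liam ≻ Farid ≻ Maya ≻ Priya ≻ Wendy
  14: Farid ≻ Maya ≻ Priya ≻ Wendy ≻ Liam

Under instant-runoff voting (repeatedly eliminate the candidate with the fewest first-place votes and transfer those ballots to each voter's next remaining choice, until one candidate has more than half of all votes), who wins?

Priya

Round 1: Maya 0, Wendy 7, Liam 28, Priya 25, Farid 14. Maya eliminated.
Round 2: Wendy 7, Liam 28, Priya 25, Farid 14. Wendy eliminated.
Round 3: Liam 35, Priya 25, Farid 14. Farid eliminated.
Round 4: Liam 35, Priya 39. Priya has a majority (≥38).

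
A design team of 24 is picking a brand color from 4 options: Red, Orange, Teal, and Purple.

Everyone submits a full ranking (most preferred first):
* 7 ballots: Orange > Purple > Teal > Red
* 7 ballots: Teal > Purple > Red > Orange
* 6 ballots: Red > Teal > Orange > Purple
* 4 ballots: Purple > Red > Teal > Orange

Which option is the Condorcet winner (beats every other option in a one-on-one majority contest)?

Teal

Teal vs Red: 14–10
Teal vs Orange: 17–7
Teal vs Purple: 13–11
Teal beats every other option.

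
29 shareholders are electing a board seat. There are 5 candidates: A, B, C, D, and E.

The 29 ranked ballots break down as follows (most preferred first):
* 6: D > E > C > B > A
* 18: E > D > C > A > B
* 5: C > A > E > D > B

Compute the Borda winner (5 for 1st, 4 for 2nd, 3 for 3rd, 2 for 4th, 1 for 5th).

E

A: 6×1 + 18×2 + 5×4 = 62
B: 6×2 + 18×1 + 5×1 = 35
C: 6×3 + 18×3 + 5×5 = 97
D: 6×5 + 18×4 + 5×2 = 112
E: 6×4 + 18×5 + 5×3 = 129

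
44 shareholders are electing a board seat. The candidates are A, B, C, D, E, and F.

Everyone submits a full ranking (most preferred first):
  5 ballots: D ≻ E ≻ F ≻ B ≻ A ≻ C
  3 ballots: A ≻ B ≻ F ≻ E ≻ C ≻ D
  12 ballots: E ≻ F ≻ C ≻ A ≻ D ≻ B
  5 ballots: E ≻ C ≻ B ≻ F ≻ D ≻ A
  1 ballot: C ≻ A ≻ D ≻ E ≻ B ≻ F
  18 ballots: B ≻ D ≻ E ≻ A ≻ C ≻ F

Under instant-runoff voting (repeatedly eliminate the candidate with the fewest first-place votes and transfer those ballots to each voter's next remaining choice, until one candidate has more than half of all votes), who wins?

E

Round 1: A 3, B 18, C 1, D 5, E 17, F 0. F eliminated.
Round 2: A 3, B 18, C 1, D 5, E 17. C eliminated.
Round 3: A 4, B 18, D 5, E 17. A eliminated.
Round 4: B 21, D 6, E 17. D eliminated.
Round 5: B 21, E 23. E has a majority (≥23).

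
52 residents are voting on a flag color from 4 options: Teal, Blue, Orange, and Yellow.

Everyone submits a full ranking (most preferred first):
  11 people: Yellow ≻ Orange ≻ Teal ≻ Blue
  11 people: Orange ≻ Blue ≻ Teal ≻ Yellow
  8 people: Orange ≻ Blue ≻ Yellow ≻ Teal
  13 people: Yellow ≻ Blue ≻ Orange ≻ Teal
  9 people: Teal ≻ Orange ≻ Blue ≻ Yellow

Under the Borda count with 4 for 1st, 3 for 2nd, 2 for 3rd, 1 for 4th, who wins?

Teal: 11×2 + 11×2 + 8×1 + 13×1 + 9×4 = 101
Blue: 11×1 + 11×3 + 8×3 + 13×3 + 9×2 = 125
Orange: 11×3 + 11×4 + 8×4 + 13×2 + 9×3 = 162
Yellow: 11×4 + 11×1 + 8×2 + 13×4 + 9×1 = 132

Orange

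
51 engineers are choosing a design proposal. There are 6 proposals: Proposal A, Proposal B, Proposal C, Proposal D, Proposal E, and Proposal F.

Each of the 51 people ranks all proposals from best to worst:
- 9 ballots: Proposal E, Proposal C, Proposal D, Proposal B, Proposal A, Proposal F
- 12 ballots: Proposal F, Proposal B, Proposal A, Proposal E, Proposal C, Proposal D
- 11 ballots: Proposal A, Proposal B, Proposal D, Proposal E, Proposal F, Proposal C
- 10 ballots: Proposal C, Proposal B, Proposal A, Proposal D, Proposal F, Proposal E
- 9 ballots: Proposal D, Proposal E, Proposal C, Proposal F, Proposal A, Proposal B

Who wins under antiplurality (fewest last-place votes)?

Last-place votes: Proposal A 0, Proposal B 9, Proposal C 11, Proposal D 12, Proposal E 10, Proposal F 9.

Proposal A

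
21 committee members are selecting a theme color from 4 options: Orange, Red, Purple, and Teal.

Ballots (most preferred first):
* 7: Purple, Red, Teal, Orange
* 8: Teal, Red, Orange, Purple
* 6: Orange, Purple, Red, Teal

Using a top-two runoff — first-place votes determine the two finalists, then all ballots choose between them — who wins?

Round 1 first-place votes: Orange 6, Red 0, Purple 7, Teal 8. Teal and Purple advance.
Runoff: Teal is ranked above Purple on 8 ballots, Purple above Teal on 13.

Purple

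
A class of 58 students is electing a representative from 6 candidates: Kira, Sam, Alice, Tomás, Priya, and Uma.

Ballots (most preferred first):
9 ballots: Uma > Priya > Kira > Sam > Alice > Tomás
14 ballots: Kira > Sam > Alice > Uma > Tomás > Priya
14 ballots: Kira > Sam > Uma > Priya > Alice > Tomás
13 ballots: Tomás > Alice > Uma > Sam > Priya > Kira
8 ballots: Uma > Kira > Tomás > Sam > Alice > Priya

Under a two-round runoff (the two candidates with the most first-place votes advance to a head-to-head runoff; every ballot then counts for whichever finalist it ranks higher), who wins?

Uma

Round 1 first-place votes: Kira 28, Sam 0, Alice 0, Tomás 13, Priya 0, Uma 17. Kira and Uma advance.
Runoff: Kira is ranked above Uma on 28 ballots, Uma above Kira on 30.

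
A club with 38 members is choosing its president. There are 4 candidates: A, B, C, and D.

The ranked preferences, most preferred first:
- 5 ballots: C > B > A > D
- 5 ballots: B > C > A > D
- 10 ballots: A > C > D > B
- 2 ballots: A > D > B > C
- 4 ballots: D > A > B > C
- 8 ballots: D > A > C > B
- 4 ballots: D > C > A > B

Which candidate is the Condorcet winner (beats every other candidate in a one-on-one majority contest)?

A vs B: 28–10
A vs C: 24–14
A vs D: 22–16
A beats every other candidate.

A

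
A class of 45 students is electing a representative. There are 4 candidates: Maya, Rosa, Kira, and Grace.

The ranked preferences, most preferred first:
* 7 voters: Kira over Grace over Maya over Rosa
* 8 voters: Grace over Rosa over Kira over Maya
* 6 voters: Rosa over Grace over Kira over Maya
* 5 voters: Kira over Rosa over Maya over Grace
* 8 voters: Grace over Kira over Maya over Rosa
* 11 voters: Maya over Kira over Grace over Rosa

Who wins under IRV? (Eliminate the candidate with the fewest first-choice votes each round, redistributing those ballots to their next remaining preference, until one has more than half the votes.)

Kira

Round 1: Maya 11, Rosa 6, Kira 12, Grace 16. Rosa eliminated.
Round 2: Maya 11, Kira 12, Grace 22. Maya eliminated.
Round 3: Kira 23, Grace 22. Kira has a majority (≥23).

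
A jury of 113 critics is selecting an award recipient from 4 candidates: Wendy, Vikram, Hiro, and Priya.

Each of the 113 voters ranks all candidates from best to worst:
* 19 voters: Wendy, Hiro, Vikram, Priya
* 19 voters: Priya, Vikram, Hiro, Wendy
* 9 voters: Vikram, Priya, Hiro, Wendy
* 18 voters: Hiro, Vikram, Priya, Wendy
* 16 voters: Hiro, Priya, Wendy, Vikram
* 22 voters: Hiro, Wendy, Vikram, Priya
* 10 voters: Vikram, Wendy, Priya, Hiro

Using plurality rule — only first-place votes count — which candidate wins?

Hiro

First-place votes: Wendy 19, Vikram 19, Hiro 56, Priya 19.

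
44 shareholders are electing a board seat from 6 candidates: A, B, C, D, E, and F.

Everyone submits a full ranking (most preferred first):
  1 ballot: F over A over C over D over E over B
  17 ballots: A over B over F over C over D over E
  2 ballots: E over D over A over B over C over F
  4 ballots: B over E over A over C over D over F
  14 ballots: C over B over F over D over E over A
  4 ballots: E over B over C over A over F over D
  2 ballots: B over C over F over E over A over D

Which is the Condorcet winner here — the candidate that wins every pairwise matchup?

B

B vs A: 24–20
B vs C: 29–15
B vs D: 41–3
B vs E: 37–7
B vs F: 43–1
B beats every other candidate.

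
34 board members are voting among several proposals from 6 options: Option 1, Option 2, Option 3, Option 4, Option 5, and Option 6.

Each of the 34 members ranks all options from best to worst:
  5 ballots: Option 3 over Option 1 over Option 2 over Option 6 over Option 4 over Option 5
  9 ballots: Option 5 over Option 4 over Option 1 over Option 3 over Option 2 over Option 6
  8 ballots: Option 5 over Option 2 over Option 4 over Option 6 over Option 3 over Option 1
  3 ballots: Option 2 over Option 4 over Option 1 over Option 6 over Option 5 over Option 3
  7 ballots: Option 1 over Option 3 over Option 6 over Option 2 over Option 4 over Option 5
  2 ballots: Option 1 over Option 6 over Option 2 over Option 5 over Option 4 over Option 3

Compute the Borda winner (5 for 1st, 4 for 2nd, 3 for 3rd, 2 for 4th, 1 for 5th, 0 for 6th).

Option 1

Option 1: 5×4 + 9×3 + 8×0 + 3×3 + 7×5 + 2×5 = 101
Option 2: 5×3 + 9×1 + 8×4 + 3×5 + 7×2 + 2×3 = 91
Option 3: 5×5 + 9×2 + 8×1 + 3×0 + 7×4 + 2×0 = 79
Option 4: 5×1 + 9×4 + 8×3 + 3×4 + 7×1 + 2×1 = 86
Option 5: 5×0 + 9×5 + 8×5 + 3×1 + 7×0 + 2×2 = 92
Option 6: 5×2 + 9×0 + 8×2 + 3×2 + 7×3 + 2×4 = 61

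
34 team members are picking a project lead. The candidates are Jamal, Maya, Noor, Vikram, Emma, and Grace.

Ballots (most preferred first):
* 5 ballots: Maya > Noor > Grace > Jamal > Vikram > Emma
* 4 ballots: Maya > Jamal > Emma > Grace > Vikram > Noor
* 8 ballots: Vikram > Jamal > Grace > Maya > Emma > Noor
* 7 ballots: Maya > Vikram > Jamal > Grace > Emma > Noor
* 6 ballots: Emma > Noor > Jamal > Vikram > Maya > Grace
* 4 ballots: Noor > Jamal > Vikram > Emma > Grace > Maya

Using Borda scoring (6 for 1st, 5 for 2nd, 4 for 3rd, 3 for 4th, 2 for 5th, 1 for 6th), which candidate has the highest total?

Jamal: 5×3 + 4×5 + 8×5 + 7×4 + 6×4 + 4×5 = 147
Maya: 5×6 + 4×6 + 8×3 + 7×6 + 6×2 + 4×1 = 136
Noor: 5×5 + 4×1 + 8×1 + 7×1 + 6×5 + 4×6 = 98
Vikram: 5×2 + 4×2 + 8×6 + 7×5 + 6×3 + 4×4 = 135
Emma: 5×1 + 4×4 + 8×2 + 7×2 + 6×6 + 4×3 = 99
Grace: 5×4 + 4×3 + 8×4 + 7×3 + 6×1 + 4×2 = 99

Jamal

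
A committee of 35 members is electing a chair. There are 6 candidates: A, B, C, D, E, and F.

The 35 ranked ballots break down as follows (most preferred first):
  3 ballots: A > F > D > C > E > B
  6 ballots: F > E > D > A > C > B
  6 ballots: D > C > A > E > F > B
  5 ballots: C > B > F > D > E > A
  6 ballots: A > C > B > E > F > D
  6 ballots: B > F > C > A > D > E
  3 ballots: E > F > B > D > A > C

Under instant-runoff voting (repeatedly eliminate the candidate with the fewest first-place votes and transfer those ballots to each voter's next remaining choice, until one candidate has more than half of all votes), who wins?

Round 1: A 9, B 6, C 5, D 6, E 3, F 6. E eliminated.
Round 2: A 9, B 6, C 5, D 6, F 9. C eliminated.
Round 3: A 9, B 11, D 6, F 9. D eliminated.
Round 4: A 15, B 11, F 9. F eliminated.
Round 5: A 21, B 14. A has a majority (≥18).

A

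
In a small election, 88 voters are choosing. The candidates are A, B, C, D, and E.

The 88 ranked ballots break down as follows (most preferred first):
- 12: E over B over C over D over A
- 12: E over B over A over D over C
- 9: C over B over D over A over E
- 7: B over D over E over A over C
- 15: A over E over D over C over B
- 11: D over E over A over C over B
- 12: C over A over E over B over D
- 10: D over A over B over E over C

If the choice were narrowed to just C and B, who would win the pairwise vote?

C is ranked above B on 47 ballots; B above C on 41.

C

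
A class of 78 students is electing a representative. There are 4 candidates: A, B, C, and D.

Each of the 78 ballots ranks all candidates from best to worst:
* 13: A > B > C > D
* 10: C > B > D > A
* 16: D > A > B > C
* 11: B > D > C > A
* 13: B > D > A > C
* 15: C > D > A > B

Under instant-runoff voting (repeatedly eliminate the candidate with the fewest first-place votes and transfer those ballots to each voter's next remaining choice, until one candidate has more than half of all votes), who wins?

B

Round 1: A 13, B 24, C 25, D 16. A eliminated.
Round 2: B 37, C 25, D 16. D eliminated.
Round 3: B 53, C 25. B has a majority (≥40).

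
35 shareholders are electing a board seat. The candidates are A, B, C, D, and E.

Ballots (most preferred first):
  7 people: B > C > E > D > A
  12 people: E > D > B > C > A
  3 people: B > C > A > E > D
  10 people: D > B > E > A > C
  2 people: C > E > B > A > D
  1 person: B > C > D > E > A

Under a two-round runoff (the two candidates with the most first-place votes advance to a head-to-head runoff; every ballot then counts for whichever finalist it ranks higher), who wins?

B

Round 1 first-place votes: A 0, B 11, C 2, D 10, E 12. E and B advance.
Runoff: E is ranked above B on 14 ballots, B above E on 21.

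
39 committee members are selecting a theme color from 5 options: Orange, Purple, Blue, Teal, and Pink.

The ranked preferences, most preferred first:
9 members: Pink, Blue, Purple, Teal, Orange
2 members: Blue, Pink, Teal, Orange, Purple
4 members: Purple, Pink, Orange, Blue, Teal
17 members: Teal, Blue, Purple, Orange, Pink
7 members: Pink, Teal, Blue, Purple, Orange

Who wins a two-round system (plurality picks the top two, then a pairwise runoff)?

Round 1 first-place votes: Orange 0, Purple 4, Blue 2, Teal 17, Pink 16. Teal and Pink advance.
Runoff: Teal is ranked above Pink on 17 ballots, Pink above Teal on 22.

Pink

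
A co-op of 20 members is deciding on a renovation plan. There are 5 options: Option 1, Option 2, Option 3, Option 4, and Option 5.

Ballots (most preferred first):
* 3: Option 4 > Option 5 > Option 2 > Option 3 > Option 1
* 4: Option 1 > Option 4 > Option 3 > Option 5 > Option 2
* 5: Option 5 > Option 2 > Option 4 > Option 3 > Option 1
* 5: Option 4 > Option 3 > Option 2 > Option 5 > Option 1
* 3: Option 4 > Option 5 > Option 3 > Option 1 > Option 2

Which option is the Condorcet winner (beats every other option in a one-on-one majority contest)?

Option 4

Option 4 vs Option 1: 16–4
Option 4 vs Option 2: 15–5
Option 4 vs Option 3: 20–0
Option 4 vs Option 5: 15–5
Option 4 beats every other option.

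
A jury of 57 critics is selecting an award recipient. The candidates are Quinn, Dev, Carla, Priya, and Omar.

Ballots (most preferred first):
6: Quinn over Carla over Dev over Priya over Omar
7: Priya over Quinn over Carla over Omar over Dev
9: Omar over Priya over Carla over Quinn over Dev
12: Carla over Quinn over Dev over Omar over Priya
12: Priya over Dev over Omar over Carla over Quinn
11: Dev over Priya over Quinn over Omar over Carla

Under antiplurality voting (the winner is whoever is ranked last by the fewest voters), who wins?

Last-place votes: Quinn 12, Dev 16, Carla 11, Priya 12, Omar 6.

Omar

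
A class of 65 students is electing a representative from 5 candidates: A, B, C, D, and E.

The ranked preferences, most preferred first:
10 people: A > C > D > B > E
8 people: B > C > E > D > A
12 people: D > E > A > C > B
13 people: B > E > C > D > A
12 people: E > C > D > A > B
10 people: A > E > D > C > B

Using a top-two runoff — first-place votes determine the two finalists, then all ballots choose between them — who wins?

A

Round 1 first-place votes: A 20, B 21, C 0, D 12, E 12. B and A advance.
Runoff: B is ranked above A on 21 ballots, A above B on 44.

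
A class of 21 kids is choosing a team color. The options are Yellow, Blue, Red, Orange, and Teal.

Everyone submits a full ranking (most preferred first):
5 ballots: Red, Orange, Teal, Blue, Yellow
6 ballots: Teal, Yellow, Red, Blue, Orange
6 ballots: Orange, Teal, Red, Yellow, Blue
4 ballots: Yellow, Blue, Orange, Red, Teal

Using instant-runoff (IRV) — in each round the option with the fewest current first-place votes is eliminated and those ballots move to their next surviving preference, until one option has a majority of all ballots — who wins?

Orange

Round 1: Yellow 4, Blue 0, Red 5, Orange 6, Teal 6. Blue eliminated.
Round 2: Yellow 4, Red 5, Orange 6, Teal 6. Yellow eliminated.
Round 3: Red 5, Orange 10, Teal 6. Red eliminated.
Round 4: Orange 15, Teal 6. Orange has a majority (≥11).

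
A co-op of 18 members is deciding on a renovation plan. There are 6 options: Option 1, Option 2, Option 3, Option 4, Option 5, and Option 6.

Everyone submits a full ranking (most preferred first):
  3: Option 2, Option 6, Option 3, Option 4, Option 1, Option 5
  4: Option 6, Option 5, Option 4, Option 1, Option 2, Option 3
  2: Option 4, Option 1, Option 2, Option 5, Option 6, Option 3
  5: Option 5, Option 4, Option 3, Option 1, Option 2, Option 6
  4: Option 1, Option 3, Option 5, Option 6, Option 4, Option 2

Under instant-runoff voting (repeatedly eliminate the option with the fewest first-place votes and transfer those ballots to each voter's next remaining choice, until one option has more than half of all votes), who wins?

Option 1

Round 1: Option 1 4, Option 2 3, Option 3 0, Option 4 2, Option 5 5, Option 6 4. Option 3 eliminated.
Round 2: Option 1 4, Option 2 3, Option 4 2, Option 5 5, Option 6 4. Option 4 eliminated.
Round 3: Option 1 6, Option 2 3, Option 5 5, Option 6 4. Option 2 eliminated.
Round 4: Option 1 6, Option 5 5, Option 6 7. Option 5 eliminated.
Round 5: Option 1 11, Option 6 7. Option 1 has a majority (≥10).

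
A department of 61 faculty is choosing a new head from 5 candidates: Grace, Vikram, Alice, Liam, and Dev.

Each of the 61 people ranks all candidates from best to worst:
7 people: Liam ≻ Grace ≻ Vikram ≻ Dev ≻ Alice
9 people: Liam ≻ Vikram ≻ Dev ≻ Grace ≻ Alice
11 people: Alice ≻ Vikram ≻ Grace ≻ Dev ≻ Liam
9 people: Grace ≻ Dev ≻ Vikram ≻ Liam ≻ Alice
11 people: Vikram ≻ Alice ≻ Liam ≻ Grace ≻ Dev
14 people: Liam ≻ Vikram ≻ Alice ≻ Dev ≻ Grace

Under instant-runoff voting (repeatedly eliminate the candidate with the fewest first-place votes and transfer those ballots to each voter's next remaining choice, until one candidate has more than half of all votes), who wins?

Round 1: Grace 9, Vikram 11, Alice 11, Liam 30, Dev 0. Dev eliminated.
Round 2: Grace 9, Vikram 11, Alice 11, Liam 30. Grace eliminated.
Round 3: Vikram 20, Alice 11, Liam 30. Alice eliminated.
Round 4: Vikram 31, Liam 30. Vikram has a majority (≥31).

Vikram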